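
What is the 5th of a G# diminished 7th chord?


Let's work it out.
Diminished 7th chord = root + minor 3rd + diminished 5th + diminished 7th
Seventh chords stack in thirds, so the letter names are G-B-D-F
Root: G#
Minor 3rd above G#: B
Diminished 5th above G#: D
Diminished 7th above G#: F
The 5th = D


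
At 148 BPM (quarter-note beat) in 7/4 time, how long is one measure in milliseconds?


Reasoning:
Quarter-note beat duration = 60000 / 148 ms
Beats per measure (7/4) = 7
One measure = 7 × 60000 / 148 = 420000 / 148 ms
= 2837.8 ms


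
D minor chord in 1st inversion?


Root position: D F A
1st inversion: move root up an octave
Bass note: F
Notes (bottom to top) = F A D


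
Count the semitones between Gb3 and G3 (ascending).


Step by step:
Absolute semitone position = octave×12 + chromatic position
Gb3: 3×12 + 6 = 42
G3: 3×12 + 7 = 43
Difference = 43 - 42 = 1
= 1 semitone


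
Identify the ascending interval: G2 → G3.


Working:
Letter names: G → G spans 8 letter names → an octave
Semitones: G2 → G3 = 12 half-steps
An octave of 12 semitones is a perfect octave
= perfect octave


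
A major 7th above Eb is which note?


Reasoning:
A 7th spans 7 letter names, so from E we land on D
A major 7th = 11 semitones above Eb
Spell D at that pitch: D
= D


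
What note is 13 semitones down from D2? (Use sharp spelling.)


D2: chromatic position 2 in octave 2 → absolute = 2×12 + 2 = 26
Transpose down 13: 26 - 13 = 13
13 = 1×12 + 1 → C# in octave 1
Result = C#1


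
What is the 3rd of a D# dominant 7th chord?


Dominant 7th chord = root + major 3rd + perfect 5th + minor 7th
Seventh chords stack in thirds, so the letter names are D-F-A-C
Root: D#
Major 3rd above D#: F##
Perfect 5th above D#: A#
Minor 7th above D#: C#
The 3rd = F##


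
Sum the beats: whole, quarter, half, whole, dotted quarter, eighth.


Beat values:
  whole = 4 beats
  quarter = 1 beat
  half = 2 beats
  whole = 4 beats
  dotted quarter = 1.5 beats
  eighth = 0.5 beats
Sum = 4 + 1 + 2 + 4 + 1.5 + 0.5
= 13 beats


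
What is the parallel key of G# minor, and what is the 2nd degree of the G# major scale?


Parallel keys share the same tonic but differ in mode
G# minor → parallel is G# major
G# major scale: G# A# B# C# D# E# F##
= G# major; 2nd degree = A#


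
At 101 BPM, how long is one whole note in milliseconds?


Solution.
One quarter-note beat = 60000 / BPM = 60000 / 101 ms
Whole note = 4 × quarter note
Duration = 4 × 60000 / 101 = 240000 / 101
= 2376.2 ms


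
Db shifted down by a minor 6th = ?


Reasoning:
minor 6th: 6 letter names, 8 semitones
Letter: D - 5 → F
Pitch: Db - 8 semitones, spelled as an F → F
= F


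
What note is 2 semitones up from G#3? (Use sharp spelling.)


G#3: chromatic position 8 in octave 3 → absolute = 3×12 + 8 = 44
Transpose up 2: 44 + 2 = 46
46 = 3×12 + 10 → A# in octave 3
Result = A#3


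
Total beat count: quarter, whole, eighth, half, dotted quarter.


Let's work it out.
Beat values:
  quarter = 1 beat
  whole = 4 beats
  eighth = 0.5 beats
  half = 2 beats
  dotted quarter = 1.5 beats
Sum = 1 + 4 + 0.5 + 2 + 1.5
= 9 beats


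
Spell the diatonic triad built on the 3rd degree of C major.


C major scale: C D E F G A B
Diatonic triad on degree 3 stacks scale notes 3, 5, 7: E G B
E→G = 3 semitones; E→B = 7 semitones → minor triad
= E G B (minor)


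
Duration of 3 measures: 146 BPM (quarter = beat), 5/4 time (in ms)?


Working:
Quarter-note beat duration = 60000 / 146 ms
Beats per measure (5/4) = 5
One measure = 5 × 60000 / 146 = 300000 / 146 ms
3 measures = 3 × 300000 / 146 = 900000 / 146
= 6164.4 ms


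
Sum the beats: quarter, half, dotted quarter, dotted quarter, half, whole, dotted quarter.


Reasoning:
Beat values:
  quarter = 1 beat
  half = 2 beats
  dotted quarter = 1.5 beats
  dotted quarter = 1.5 beats
  half = 2 beats
  whole = 4 beats
  dotted quarter = 1.5 beats
Sum = 1 + 2 + 1.5 + 1.5 + 2 + 4 + 1.5
= 13.5 beats


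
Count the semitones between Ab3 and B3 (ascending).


Working:
Absolute semitone position = octave×12 + chromatic position
Ab3: 3×12 + 8 = 44
B3: 3×12 + 11 = 47
Difference = 47 - 44 = 3
= 3 semitones


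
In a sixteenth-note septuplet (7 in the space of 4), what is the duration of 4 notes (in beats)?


Reasoning:
Septuplet: 7 notes occupy the space of 4 sixteenth notes
Space = 4 × 1/4 = 1 beat
Each septuplet note = 1 / 7 = 1/7 beats
4 notes = 4 × 1/7 = 4/7
= 4/7 beats


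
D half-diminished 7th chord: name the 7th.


Solution.
Half-diminished 7th chord = root + minor 3rd + diminished 5th + minor 7th
Seventh chords stack in thirds, so the letter names are D-F-A-C
Root: D
Minor 3rd above D: F
Diminished 5th above D: Ab
Minor 7th above D: C
The 7th = C


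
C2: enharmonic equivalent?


Solution.
Enharmonic notes sound the same pitch but are spelled with different letter names
C and B# name the same pitch class
Octave numbers change at C, so C2 = B#1
= B#1


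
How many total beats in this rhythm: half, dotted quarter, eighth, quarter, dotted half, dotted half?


Working:
Beat values:
  half = 2 beats
  dotted quarter = 1.5 beats
  eighth = 0.5 beats
  quarter = 1 beat
  dotted half = 3 beats
  dotted half = 3 beats
Sum = 2 + 1.5 + 0.5 + 1 + 3 + 3
= 11 beats


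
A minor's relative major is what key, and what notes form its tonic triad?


Working:
The relative major shares the key signature and is a minor 3rd above the minor tonic
A minor 3rd above A is C
→ relative major of A minor is C major
Tonic triad of C major = root + major 3rd + perfect 5th = C E G
= C major; triad = C E G


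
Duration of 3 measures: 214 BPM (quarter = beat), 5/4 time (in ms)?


Step by step:
Quarter-note beat duration = 60000 / 214 ms
Beats per measure (5/4) = 5
One measure = 5 × 60000 / 214 = 300000 / 214 ms
3 measures = 3 × 300000 / 214 = 900000 / 214
= 4205.6 ms


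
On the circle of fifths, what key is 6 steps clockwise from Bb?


Each clockwise step on the circle of fifths moves up a perfect 5th
From Bb: Bb → F → C → G → D → A → E
= E


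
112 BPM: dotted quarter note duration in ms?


Step by step:
One quarter-note beat = 60000 / BPM = 60000 / 112 ms
Dotted quarter note = 3/2 × quarter note
Duration = 3/2 × 60000 / 112 = 90000 / 112
= 803.6 ms


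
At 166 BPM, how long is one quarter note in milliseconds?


Solution.
One quarter-note beat = 60000 / BPM = 60000 / 166 ms
Duration = 60000 / 166
= 361.4 ms


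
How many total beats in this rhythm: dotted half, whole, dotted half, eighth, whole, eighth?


Beat values:
  dotted half = 3 beats
  whole = 4 beats
  dotted half = 3 beats
  eighth = 0.5 beats
  whole = 4 beats
  eighth = 0.5 beats
Sum = 3 + 4 + 3 + 0.5 + 4 + 0.5
= 15 beats


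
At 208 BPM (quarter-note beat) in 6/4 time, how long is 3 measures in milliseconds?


Working:
Quarter-note beat duration = 60000 / 208 ms
Beats per measure (6/4) = 6
One measure = 6 × 60000 / 208 = 360000 / 208 ms
3 measures = 3 × 360000 / 208 = 1080000 / 208
= 5192.3 ms


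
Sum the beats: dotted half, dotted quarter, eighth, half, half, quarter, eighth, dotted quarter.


Reasoning:
Beat values:
  dotted half = 3 beats
  dotted quarter = 1.5 beats
  eighth = 0.5 beats
  half = 2 beats
  half = 2 beats
  quarter = 1 beat
  eighth = 0.5 beats
  dotted quarter = 1.5 beats
Sum = 3 + 1.5 + 0.5 + 2 + 2 + 1 + 0.5 + 1.5
= 12 beats


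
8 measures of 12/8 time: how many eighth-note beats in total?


Time signature 12/8: the bottom number 8 means the eighth note gets one count
The top number 12 means 12 eighth-note beats per measure
Total = 12 × 8 measures
= 96 eighth-note beats


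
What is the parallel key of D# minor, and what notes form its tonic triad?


Working:
Parallel keys share the same tonic but differ in mode
D# minor → parallel is D# major
Tonic triad of D# major = D# F## A#
= D# major; triad = D# F## A#


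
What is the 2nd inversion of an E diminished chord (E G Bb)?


Step by step:
Root position: E G Bb
2nd inversion: move root and 3rd up an octave
Bass note: Bb
Notes (bottom to top) = Bb E G


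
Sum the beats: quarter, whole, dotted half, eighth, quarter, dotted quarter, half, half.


Working:
Beat values:
  quarter = 1 beat
  whole = 4 beats
  dotted half = 3 beats
  eighth = 0.5 beats
  quarter = 1 beat
  dotted quarter = 1.5 beats
  half = 2 beats
  half = 2 beats
Sum = 1 + 4 + 3 + 0.5 + 1 + 1.5 + 2 + 2
= 15 beats


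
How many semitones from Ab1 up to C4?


Absolute semitone position = octave×12 + chromatic position
Ab1: 1×12 + 8 = 20
C4: 4×12 + 0 = 48
Difference = 48 - 20 = 28
= 28 semitones


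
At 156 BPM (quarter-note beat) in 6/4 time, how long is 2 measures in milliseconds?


Quarter-note beat duration = 60000 / 156 ms
Beats per measure (6/4) = 6
One measure = 6 × 60000 / 156 = 360000 / 156 ms
2 measures = 2 × 360000 / 156 = 720000 / 156
= 4615.4 ms


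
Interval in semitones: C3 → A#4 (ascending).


Working:
Absolute semitone position = octave×12 + chromatic position
C3: 3×12 + 0 = 36
A#4: 4×12 + 10 = 58
Difference = 58 - 36 = 22
= 22 semitones


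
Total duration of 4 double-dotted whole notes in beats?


Step by step:
Base whole note = 4 beats
Dot 1 adds half the previous value: +2
Dot 2 adds half the previous value: +1
One double-dotted whole = 4 + 2 + 1 = 7
4 of them = 4 × 7 = 28
= 28 beats


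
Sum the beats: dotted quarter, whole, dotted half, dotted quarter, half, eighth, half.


Let's work it out.
Beat values:
  dotted quarter = 1.5 beats
  whole = 4 beats
  dotted half = 3 beats
  dotted quarter = 1.5 beats
  half = 2 beats
  eighth = 0.5 beats
  half = 2 beats
Sum = 1.5 + 4 + 3 + 1.5 + 2 + 0.5 + 2
= 14.5 beats


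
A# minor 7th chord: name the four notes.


Step by step:
Minor 7th chord = root + minor 3rd + perfect 5th + minor 7th
Seventh chords stack in thirds, so the letter names are A-C-E-G
Root: A#
Minor 3rd above A#: C#
Perfect 5th above A#: E#
Minor 7th above A#: G#
Chord = A# C# E# G#


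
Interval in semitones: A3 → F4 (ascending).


Solution.
Absolute semitone position = octave×12 + chromatic position
A3: 3×12 + 9 = 45
F4: 4×12 + 5 = 53
Difference = 53 - 45 = 8
= 8 semitones


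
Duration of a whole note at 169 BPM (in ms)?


Let's work it out.
One quarter-note beat = 60000 / BPM = 60000 / 169 ms
Whole note = 4 × quarter note
Duration = 4 × 60000 / 169 = 240000 / 169
= 1420.1 ms


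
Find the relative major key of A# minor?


Solution.
The relative major shares the key signature and is a minor 3rd above the minor tonic
A minor 3rd above A# is C#
→ relative major of A# minor is C# major
= C# major


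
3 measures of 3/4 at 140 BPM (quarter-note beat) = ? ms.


Reasoning:
Quarter-note beat duration = 60000 / 140 ms
Beats per measure (3/4) = 3
One measure = 3 × 60000 / 140 = 180000 / 140 ms
3 measures = 3 × 180000 / 140 = 540000 / 140
= 3857.1 ms


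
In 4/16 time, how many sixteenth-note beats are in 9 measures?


Solution.
Time signature 4/16: the bottom number 16 means the sixteenth note gets one count
The top number 4 means 4 sixteenth-note beats per measure
Total = 4 × 9 measures
= 36 sixteenth-note beats


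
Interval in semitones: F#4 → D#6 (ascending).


Solution.
Absolute semitone position = octave×12 + chromatic position
F#4: 4×12 + 6 = 54
D#6: 6×12 + 3 = 75
Difference = 75 - 54 = 21
= 21 semitones


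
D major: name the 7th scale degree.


Reasoning:
Major scale pattern: W-W-H-W-W-W-H (2-2-1-2-2-2-1 semitones)
Starting from D:
  D + 2 semitones → E
  E + 2 semitones → F#
  F# + 1 semitone → G
  G + 2 semitones → A
  A + 2 semitones → B
  B + 2 semitones → C#
  C# + 1 semitone → D
Scale: D E F# G A B C#
Degree 7 = C#


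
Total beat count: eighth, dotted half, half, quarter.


Beat values:
  eighth = 0.5 beats
  dotted half = 3 beats
  half = 2 beats
  quarter = 1 beat
Sum = 0.5 + 3 + 2 + 1
= 6.5 beats


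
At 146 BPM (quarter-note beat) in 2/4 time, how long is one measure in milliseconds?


Quarter-note beat duration = 60000 / 146 ms
Beats per measure (2/4) = 2
One measure = 2 × 60000 / 146 = 120000 / 146 ms
= 821.9 ms


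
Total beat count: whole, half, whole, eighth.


Beat values:
  whole = 4 beats
  half = 2 beats
  whole = 4 beats
  eighth = 0.5 beats
Sum = 4 + 2 + 4 + 0.5
= 10.5 beats


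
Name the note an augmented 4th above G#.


Solution.
A 4th spans 4 letter names, so from G we land on C
An augmented 4th = 6 semitones above G#
Spell C at that pitch: C##
= C##


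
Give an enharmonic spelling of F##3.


Solution.
Enharmonic notes sound the same pitch but are spelled with different letter names
F## and G name the same pitch class
= G3


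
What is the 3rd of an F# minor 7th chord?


Let's work it out.
Minor 7th chord = root + minor 3rd + perfect 5th + minor 7th
Seventh chords stack in thirds, so the letter names are F-A-C-E
Root: F#
Minor 3rd above F#: A
Perfect 5th above F#: C#
Minor 7th above F#: E
The 3rd = A


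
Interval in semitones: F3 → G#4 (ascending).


Absolute semitone position = octave×12 + chromatic position
F3: 3×12 + 5 = 41
G#4: 4×12 + 8 = 56
Difference = 56 - 41 = 15
= 15 semitones


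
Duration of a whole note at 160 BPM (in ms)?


Let's work it out.
One quarter-note beat = 60000 / BPM = 60000 / 160 ms
Whole note = 4 × quarter note
Duration = 4 × 60000 / 160 = 240000 / 160
= 1500.0 ms


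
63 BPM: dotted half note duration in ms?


Let's work it out.
One quarter-note beat = 60000 / BPM = 60000 / 63 ms
Dotted half note = 3 × quarter note
Duration = 3 × 60000 / 63 = 180000 / 63
= 2857.1 ms


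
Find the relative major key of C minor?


Let's work it out.
The relative major shares the key signature and is a minor 3rd above the minor tonic
A minor 3rd above C is Eb
→ relative major of C minor is Eb major
= Eb major


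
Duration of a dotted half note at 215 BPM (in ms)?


Solution.
One quarter-note beat = 60000 / BPM = 60000 / 215 ms
Dotted half note = 3 × quarter note
Duration = 3 × 60000 / 215 = 180000 / 215
= 837.2 ms


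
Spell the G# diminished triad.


Diminished triad = root + minor 3rd (3 semitones) + diminished 5th (6 semitones)
A triad on G# stacks thirds, so the chord tones use letter names G-B-D
Root: G#
Minor 3rd above G#: B
Diminished 5th above G#: D
Chord = G# B D


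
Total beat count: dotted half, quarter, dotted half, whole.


Beat values:
  dotted half = 3 beats
  quarter = 1 beat
  dotted half = 3 beats
  whole = 4 beats
Sum = 3 + 1 + 3 + 4
= 11 beats


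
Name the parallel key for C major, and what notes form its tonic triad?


Solution.
Parallel keys share the same tonic but differ in mode
C major → parallel is C minor
Tonic triad of C minor = C Eb G
= C minor; triad = C Eb G


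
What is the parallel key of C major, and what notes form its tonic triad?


Parallel keys share the same tonic but differ in mode
C major → parallel is C minor
Tonic triad of C minor = C Eb G
= C minor; triad = C Eb G


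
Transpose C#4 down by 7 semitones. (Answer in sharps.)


Let's work it out.
C#4: chromatic position 1 in octave 4 → absolute = 4×12 + 1 = 49
Transpose down 7: 49 - 7 = 42
42 = 3×12 + 6 → F# in octave 3
Result = F#3


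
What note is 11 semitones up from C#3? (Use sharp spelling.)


Step by step:
C#3: chromatic position 1 in octave 3 → absolute = 3×12 + 1 = 37
Transpose up 11: 37 + 11 = 48
48 = 4×12 + 0 → C in octave 4
Result = C4


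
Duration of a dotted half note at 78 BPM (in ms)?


Step by step:
One quarter-note beat = 60000 / BPM = 60000 / 78 ms
Dotted half note = 3 × quarter note
Duration = 3 × 60000 / 78 = 180000 / 78
= 2307.7 ms


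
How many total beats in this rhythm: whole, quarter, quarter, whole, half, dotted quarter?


Step by step:
Beat values:
  whole = 4 beats
  quarter = 1 beat
  quarter = 1 beat
  whole = 4 beats
  half = 2 beats
  dotted quarter = 1.5 beats
Sum = 4 + 1 + 1 + 4 + 2 + 1.5
= 13.5 beats


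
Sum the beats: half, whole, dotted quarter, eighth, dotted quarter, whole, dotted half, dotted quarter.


Let's work it out.
Beat values:
  half = 2 beats
  whole = 4 beats
  dotted quarter = 1.5 beats
  eighth = 0.5 beats
  dotted quarter = 1.5 beats
  whole = 4 beats
  dotted half = 3 beats
  dotted quarter = 1.5 beats
Sum = 2 + 4 + 1.5 + 0.5 + 1.5 + 4 + 3 + 1.5
= 18 beats


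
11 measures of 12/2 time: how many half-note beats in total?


Time signature 12/2: the bottom number 2 means the half note gets one count
The top number 12 means 12 half-note beats per measure
Total = 12 × 11 measures
= 132 half-note beats


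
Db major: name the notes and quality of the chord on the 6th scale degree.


Step by step:
Db major scale: Db Eb F Gb Ab Bb C
Diatonic triad on degree 6 stacks scale notes 6, 1, 3: Bb Db F
Bb→Db = 3 semitones; Bb→F = 7 semitones → minor triad
= Bb Db F (minor)


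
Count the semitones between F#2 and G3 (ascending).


Let's work it out.
Absolute semitone position = octave×12 + chromatic position
F#2: 2×12 + 6 = 30
G3: 3×12 + 7 = 43
Difference = 43 - 30 = 13
= 13 semitones


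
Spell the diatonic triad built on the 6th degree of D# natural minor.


Reasoning:
D# natural minor scale: D# E# F# G# A# B C#
Diatonic triad on degree 6 stacks scale notes 6, 1, 3: B D# F#
B→D# = 4 semitones; B→F# = 7 semitones → major triad
= B D# F# (major)


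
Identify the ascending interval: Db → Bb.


Letter names: D → B spans 6 letter names → a 6th
Semitones: Db → Bb = 9 half-steps
A 6th of 9 semitones is a major 6th
= major 6th


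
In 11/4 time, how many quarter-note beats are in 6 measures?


Working:
Time signature 11/4: the bottom number 4 means the quarter note gets one count
The top number 11 means 11 quarter-note beats per measure
Total = 11 × 6 measures
= 66 quarter-note beats


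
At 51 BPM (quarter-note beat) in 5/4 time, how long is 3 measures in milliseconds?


Working:
Quarter-note beat duration = 60000 / 51 ms
Beats per measure (5/4) = 5
One measure = 5 × 60000 / 51 = 300000 / 51 ms
3 measures = 3 × 300000 / 51 = 900000 / 51
= 17647.1 ms


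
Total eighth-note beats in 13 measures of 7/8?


Step by step:
Time signature 7/8: the bottom number 8 means the eighth note gets one count
The top number 7 means 7 eighth-note beats per measure
Total = 7 × 13 measures
= 91 eighth-note beats


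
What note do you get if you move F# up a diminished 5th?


diminished 5th: 5 letter names, 6 semitones
Letter: F + 4 → C
Pitch: F# + 6 semitones, spelled as a C → C
= C


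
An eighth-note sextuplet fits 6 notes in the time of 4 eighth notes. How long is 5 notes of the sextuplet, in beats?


Working:
Sextuplet: 6 notes occupy the space of 4 eighth notes
Space = 4 × 1/2 = 2 beats
Each sextuplet note = 2 / 6 = 1/3 beats
5 notes = 5 × 1/3 = 5/3
= 5/3 beats


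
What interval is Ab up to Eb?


Step by step:
Letter names: A → E spans 5 letter names → a 5th
Semitones: Ab → Eb = 7 half-steps
A 5th of 7 semitones is a perfect 5th
= perfect 5th


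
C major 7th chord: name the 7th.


Let's work it out.
Major 7th chord = root + major 3rd + perfect 5th + major 7th
Seventh chords stack in thirds, so the letter names are C-E-G-B
Root: C
Major 3rd above C: E
Perfect 5th above C: G
Major 7th above C: B
The 7th = B


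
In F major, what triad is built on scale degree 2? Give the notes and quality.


Solution.
F major scale: F G A Bb C D E
Diatonic triad on degree 2 stacks scale notes 2, 4, 6: G Bb D
G→Bb = 3 semitones; G→D = 7 semitones → minor triad
= G Bb D (minor)


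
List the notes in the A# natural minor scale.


Natural minor scale pattern: W-H-W-W-H-W-W (2-1-2-2-1-2-2 semitones)
Starting from A#:
  A# + 2 semitones → B#
  B# + 1 semitone → C#
  C# + 2 semitones → D#
  D# + 2 semitones → E#
  E# + 1 semitone → F#
  F# + 2 semitones → G#
  G# + 2 semitones → A#
Scale = A# B# C# D# E# F# G#


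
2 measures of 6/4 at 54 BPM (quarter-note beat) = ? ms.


Solution.
Quarter-note beat duration = 60000 / 54 ms
Beats per measure (6/4) = 6
One measure = 6 × 60000 / 54 = 360000 / 54 ms
2 measures = 2 × 360000 / 54 = 720000 / 54
= 13333.3 ms


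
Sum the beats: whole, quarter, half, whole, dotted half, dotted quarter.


Step by step:
Beat values:
  whole = 4 beats
  quarter = 1 beat
  half = 2 beats
  whole = 4 beats
  dotted half = 3 beats
  dotted quarter = 1.5 beats
Sum = 4 + 1 + 2 + 4 + 3 + 1.5
= 15.5 beats


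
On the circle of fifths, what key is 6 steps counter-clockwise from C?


Step by step:
Each counter-clockwise step moves down a perfect 5th (= up a perfect 4th)
From C: C → F → Bb → Eb → Ab → Db → F#/Gb
= F#/Gb


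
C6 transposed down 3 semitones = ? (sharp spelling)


Working:
C6: chromatic position 0 in octave 6 → absolute = 6×12 + 0 = 72
Transpose down 3: 72 - 3 = 69
69 = 5×12 + 9 → A in octave 5
Result = A5


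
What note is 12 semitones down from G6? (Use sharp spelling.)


Step by step:
G6: chromatic position 7 in octave 6 → absolute = 6×12 + 7 = 79
Transpose down 12: 79 - 12 = 67
67 = 5×12 + 7 → G in octave 5
Result = G5


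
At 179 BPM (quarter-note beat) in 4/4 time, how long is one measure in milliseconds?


Quarter-note beat duration = 60000 / 179 ms
Beats per measure (4/4) = 4
One measure = 4 × 60000 / 179 = 240000 / 179 ms
= 1340.8 ms


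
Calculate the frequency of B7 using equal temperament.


Let's work it out.
f = 440 × 2^(n/12) where n = semitones from A4
B7: 38 semitones from A4
f = 440 × 2^(38/12)
f = 3951.07 Hz


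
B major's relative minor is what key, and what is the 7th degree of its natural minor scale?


Solution.
The relative minor shares the major's key signature and starts on its 6th degree
6th degree = a major 6th above the tonic; a major 6th above B is G#
→ relative minor of B major is G# minor
G# natural minor scale: G# A# B C# D# E F#
= G# minor; 7th degree = F#


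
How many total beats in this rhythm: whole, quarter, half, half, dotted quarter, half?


Let's work it out.
Beat values:
  whole = 4 beats
  quarter = 1 beat
  half = 2 beats
  half = 2 beats
  dotted quarter = 1.5 beats
  half = 2 beats
Sum = 4 + 1 + 2 + 2 + 1.5 + 2
= 12.5 beats


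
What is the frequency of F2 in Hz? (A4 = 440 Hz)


f = 440 × 2^(n/12) where n = semitones from A4
F2: -28 semitones from A4
f = 440 × 2^(-28/12)
f = 87.31 Hz


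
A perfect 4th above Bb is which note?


Let's work it out.
A 4th spans 4 letter names, so from B we land on E
A perfect 4th = 5 semitones above Bb
Spell E at that pitch: Eb
= Eb


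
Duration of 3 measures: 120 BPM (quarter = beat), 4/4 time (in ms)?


Solution.
Quarter-note beat duration = 60000 / 120 ms
Beats per measure (4/4) = 4
One measure = 4 × 60000 / 120 = 240000 / 120 ms
3 measures = 3 × 240000 / 120 = 720000 / 120
= 6000.0 ms


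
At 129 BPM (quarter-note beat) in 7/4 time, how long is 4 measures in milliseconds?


Solution.
Quarter-note beat duration = 60000 / 129 ms
Beats per measure (7/4) = 7
One measure = 7 × 60000 / 129 = 420000 / 129 ms
4 measures = 4 × 420000 / 129 = 1680000 / 129
= 13023.3 ms


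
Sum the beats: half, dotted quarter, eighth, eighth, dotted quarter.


Solution.
Beat values:
  half = 2 beats
  dotted quarter = 1.5 beats
  eighth = 0.5 beats
  eighth = 0.5 beats
  dotted quarter = 1.5 beats
Sum = 2 + 1.5 + 0.5 + 0.5 + 1.5
= 6 beats


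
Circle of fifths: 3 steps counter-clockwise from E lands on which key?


Each counter-clockwise step moves down a perfect 5th (= up a perfect 4th)
From E: E → A → D → G
= G


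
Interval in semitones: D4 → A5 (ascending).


Absolute semitone position = octave×12 + chromatic position
D4: 4×12 + 2 = 50
A5: 5×12 + 9 = 69
Difference = 69 - 50 = 19
= 19 semitones


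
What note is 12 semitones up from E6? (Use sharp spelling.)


Step by step:
E6: chromatic position 4 in octave 6 → absolute = 6×12 + 4 = 76
Transpose up 12: 76 + 12 = 88
88 = 7×12 + 4 → E in octave 7
Result = E7


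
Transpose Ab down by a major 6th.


major 6th: 6 letter names, 9 semitones
Letter: A - 5 → C
Pitch: Ab - 9 semitones, spelled as a C → Cb
= Cb


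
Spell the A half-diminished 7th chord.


Solution.
Half-diminished 7th chord = root + minor 3rd + diminished 5th + minor 7th
Seventh chords stack in thirds, so the letter names are A-C-E-G
Root: A
Minor 3rd above A: C
Diminished 5th above A: Eb
Minor 7th above A: G
Chord = A C Eb G


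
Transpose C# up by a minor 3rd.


Working:
minor 3rd: 3 letter names, 3 semitones
Letter: C + 2 → E
Pitch: C# + 3 semitones, spelled as an E → E
= E


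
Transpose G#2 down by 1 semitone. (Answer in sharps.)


Reasoning:
G#2: chromatic position 8 in octave 2 → absolute = 2×12 + 8 = 32
Transpose down 1: 32 - 1 = 31
31 = 2×12 + 7 → G in octave 2
Result = G2


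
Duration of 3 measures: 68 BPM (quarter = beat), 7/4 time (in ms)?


Solution.
Quarter-note beat duration = 60000 / 68 ms
Beats per measure (7/4) = 7
One measure = 7 × 60000 / 68 = 420000 / 68 ms
3 measures = 3 × 420000 / 68 = 1260000 / 68
= 18529.4 ms


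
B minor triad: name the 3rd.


Step by step:
Minor triad = root + minor 3rd (3 semitones) + perfect 5th (7 semitones)
A triad on B stacks thirds, so the chord tones use letter names B-D-F
Root: B
Minor 3rd above B: D
Perfect 5th above B: F#
The 3rd = D


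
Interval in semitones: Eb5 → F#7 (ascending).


Absolute semitone position = octave×12 + chromatic position
Eb5: 5×12 + 3 = 63
F#7: 7×12 + 6 = 90
Difference = 90 - 63 = 27
= 27 semitones


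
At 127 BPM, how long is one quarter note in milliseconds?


Step by step:
One quarter-note beat = 60000 / BPM = 60000 / 127 ms
Duration = 60000 / 127
= 472.4 ms


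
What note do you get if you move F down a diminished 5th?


Let's work it out.
diminished 5th: 5 letter names, 6 semitones
Letter: F - 4 → B
Pitch: F - 6 semitones, spelled as a B → B
= B


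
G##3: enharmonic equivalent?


Solution.
Enharmonic notes sound the same pitch but are spelled with different letter names
G## and A name the same pitch class
= A3


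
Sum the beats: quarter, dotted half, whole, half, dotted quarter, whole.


Working:
Beat values:
  quarter = 1 beat
  dotted half = 3 beats
  whole = 4 beats
  half = 2 beats
  dotted quarter = 1.5 beats
  whole = 4 beats
Sum = 1 + 3 + 4 + 2 + 1.5 + 4
= 15.5 beats


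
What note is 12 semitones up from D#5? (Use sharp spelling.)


Working:
D#5: chromatic position 3 in octave 5 → absolute = 5×12 + 3 = 63
Transpose up 12: 63 + 12 = 75
75 = 6×12 + 3 → D# in octave 6
Result = D#6


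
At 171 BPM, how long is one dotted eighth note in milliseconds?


One quarter-note beat = 60000 / BPM = 60000 / 171 ms
Dotted eighth note = 3/4 × quarter note
Duration = 3/4 × 60000 / 171 = 45000 / 171
= 263.2 ms


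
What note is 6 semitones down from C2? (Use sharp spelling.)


C2: chromatic position 0 in octave 2 → absolute = 2×12 + 0 = 24
Transpose down 6: 24 - 6 = 18
18 = 1×12 + 6 → F# in octave 1
Result = F#1


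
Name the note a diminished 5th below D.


Step by step:
A 5th spans 5 letter names, so from D we land on G
A diminished 5th = 6 semitones below D
Spell G at that pitch: G#
= G#


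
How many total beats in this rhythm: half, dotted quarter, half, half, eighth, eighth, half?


Beat values:
  half = 2 beats
  dotted quarter = 1.5 beats
  half = 2 beats
  half = 2 beats
  eighth = 0.5 beats
  eighth = 0.5 beats
  half = 2 beats
Sum = 2 + 1.5 + 2 + 2 + 0.5 + 0.5 + 2
= 10.5 beats


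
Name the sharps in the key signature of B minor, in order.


Sharp minor keys follow the circle of fifths: A(0), E(1), B(2), F#(3), C#(4), G#(5), D#(6), A#(7)
B minor has 2 sharps
Order of sharps: F# C# G# D# A# E# B# → first 2: F#, C#
= F#, C#


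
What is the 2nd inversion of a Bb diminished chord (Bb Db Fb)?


Root position: Bb Db Fb
2nd inversion: move root and 3rd up an octave
Bass note: Fb
Notes (bottom to top) = Fb Bb Db


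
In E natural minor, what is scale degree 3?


Reasoning:
Natural minor scale pattern: W-H-W-W-H-W-W (2-1-2-2-1-2-2 semitones)
Starting from E:
  E + 2 semitones → F#
  F# + 1 semitone → G
  G + 2 semitones → A
  A + 2 semitones → B
  B + 1 semitone → C
  C + 2 semitones → D
  D + 2 semitones → E
Scale: E F# G A B C D
Degree 3 = G


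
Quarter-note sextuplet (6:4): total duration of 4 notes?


Sextuplet: 6 notes occupy the space of 4 quarter notes
Space = 4 × 1 = 4 beats
Each sextuplet note = 4 / 6 = 2/3 beats
4 notes = 4 × 2/3 = 8/3
= 8/3 beats


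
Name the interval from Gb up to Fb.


Letter names: G → F spans 7 letter names → a 7th
Semitones: Gb → Fb = 10 half-steps
A 7th of 10 semitones is a minor 7th
= minor 7th


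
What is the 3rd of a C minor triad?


Reasoning:
Minor triad = root + minor 3rd (3 semitones) + perfect 5th (7 semitones)
A triad on C stacks thirds, so the chord tones use letter names C-E-G
Root: C
Minor 3rd above C: Eb
Perfect 5th above C: G
The 3rd = Eb


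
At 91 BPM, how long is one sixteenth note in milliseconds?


Reasoning:
One quarter-note beat = 60000 / BPM = 60000 / 91 ms
Sixteenth note = 1/4 × quarter note
Duration = 1/4 × 60000 / 91 = 15000 / 91
= 164.8 ms


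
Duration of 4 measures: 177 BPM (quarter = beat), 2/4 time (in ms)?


Let's work it out.
Quarter-note beat duration = 60000 / 177 ms
Beats per measure (2/4) = 2
One measure = 2 × 60000 / 177 = 120000 / 177 ms
4 measures = 4 × 120000 / 177 = 480000 / 177
= 2711.9 ms


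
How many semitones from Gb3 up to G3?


Working:
Absolute semitone position = octave×12 + chromatic position
Gb3: 3×12 + 6 = 42
G3: 3×12 + 7 = 43
Difference = 43 - 42 = 1
= 1 semitone


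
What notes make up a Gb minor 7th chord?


Step by step:
Minor 7th chord = root + minor 3rd + perfect 5th + minor 7th
Seventh chords stack in thirds, so the letter names are G-B-D-F
Root: Gb
Minor 3rd above Gb: Bbb
Perfect 5th above Gb: Db
Minor 7th above Gb: Fb
Chord = Gb Bbb Db Fb


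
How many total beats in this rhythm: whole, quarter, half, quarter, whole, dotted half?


Solution.
Beat values:
  whole = 4 beats
  quarter = 1 beat
  half = 2 beats
  quarter = 1 beat
  whole = 4 beats
  dotted half = 3 beats
Sum = 4 + 1 + 2 + 1 + 4 + 3
= 15 beats


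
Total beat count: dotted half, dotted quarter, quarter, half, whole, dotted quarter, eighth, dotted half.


Reasoning:
Beat values:
  dotted half = 3 beats
  dotted quarter = 1.5 beats
  quarter = 1 beat
  half = 2 beats
  whole = 4 beats
  dotted quarter = 1.5 beats
  eighth = 0.5 beats
  dotted half = 3 beats
Sum = 3 + 1.5 + 1 + 2 + 4 + 1.5 + 0.5 + 3
= 16.5 beats


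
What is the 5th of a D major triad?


Step by step:
Major triad = root + major 3rd (4 semitones) + perfect 5th (7 semitones)
A triad on D stacks thirds, so the chord tones use letter names D-F-A
Root: D
Major 3rd above D: F#
Perfect 5th above D: A
The 5th = A


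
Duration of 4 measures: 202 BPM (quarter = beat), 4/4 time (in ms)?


Quarter-note beat duration = 60000 / 202 ms
Beats per measure (4/4) = 4
One measure = 4 × 60000 / 202 = 240000 / 202 ms
4 measures = 4 × 240000 / 202 = 960000 / 202
= 4752.5 ms


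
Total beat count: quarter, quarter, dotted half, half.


Step by step:
Beat values:
  quarter = 1 beat
  quarter = 1 beat
  dotted half = 3 beats
  half = 2 beats
Sum = 1 + 1 + 3 + 2
= 7 beats


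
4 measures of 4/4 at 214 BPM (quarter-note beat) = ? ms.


Let's work it out.
Quarter-note beat duration = 60000 / 214 ms
Beats per measure (4/4) = 4
One measure = 4 × 60000 / 214 = 240000 / 214 ms
4 measures = 4 × 240000 / 214 = 960000 / 214
= 4486.0 ms


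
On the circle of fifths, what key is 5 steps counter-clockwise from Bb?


Each counter-clockwise step moves down a perfect 5th (= up a perfect 4th)
From Bb: Bb → Eb → Ab → Db → F#/Gb → B
= B


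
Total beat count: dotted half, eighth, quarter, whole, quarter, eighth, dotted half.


Reasoning:
Beat values:
  dotted half = 3 beats
  eighth = 0.5 beats
  quarter = 1 beat
  whole = 4 beats
  quarter = 1 beat
  eighth = 0.5 beats
  dotted half = 3 beats
Sum = 3 + 0.5 + 1 + 4 + 1 + 0.5 + 3
= 13 beats


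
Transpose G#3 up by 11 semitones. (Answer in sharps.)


Solution.
G#3: chromatic position 8 in octave 3 → absolute = 3×12 + 8 = 44
Transpose up 11: 44 + 11 = 55
55 = 4×12 + 7 → G in octave 4
Result = G4


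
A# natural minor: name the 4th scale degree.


Natural minor scale pattern: W-H-W-W-H-W-W (2-1-2-2-1-2-2 semitones)
Starting from A#:
  A# + 2 semitones → B#
  B# + 1 semitone → C#
  C# + 2 semitones → D#
  D# + 2 semitones → E#
  E# + 1 semitone → F#
  F# + 2 semitones → G#
  G# + 2 semitones → A#
Scale: A# B# C# D# E# F# G#
Degree 4 = D#


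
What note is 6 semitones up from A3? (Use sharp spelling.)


Step by step:
A3: chromatic position 9 in octave 3 → absolute = 3×12 + 9 = 45
Transpose up 6: 45 + 6 = 51
51 = 4×12 + 3 → D# in octave 4
Result = D#4


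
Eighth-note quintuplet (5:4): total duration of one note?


Step by step:
Quintuplet: 5 notes occupy the space of 4 eighth notes
Space = 4 × 1/2 = 2 beats
Each quintuplet note = 2 / 5 = 2/5 beats
= 2/5 beats


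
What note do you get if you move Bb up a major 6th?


Solution.
major 6th: 6 letter names, 9 semitones
Letter: B + 5 → G
Pitch: Bb + 9 semitones, spelled as a G → G
= G


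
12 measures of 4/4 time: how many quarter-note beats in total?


Reasoning:
Time signature 4/4: the bottom number 4 means the quarter note gets one count
The top number 4 means 4 quarter-note beats per measure
Total = 4 × 12 measures
= 48 quarter-note beats


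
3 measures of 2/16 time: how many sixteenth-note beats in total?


Let's work it out.
Time signature 2/16: the bottom number 16 means the sixteenth note gets one count
The top number 2 means 2 sixteenth-note beats per measure
Total = 2 × 3 measures
= 6 sixteenth-note beats


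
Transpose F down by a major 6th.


Working:
major 6th: 6 letter names, 9 semitones
Letter: F - 5 → A
Pitch: F - 9 semitones, spelled as an A → Ab
= Ab


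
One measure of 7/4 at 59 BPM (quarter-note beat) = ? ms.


Step by step:
Quarter-note beat duration = 60000 / 59 ms
Beats per measure (7/4) = 7
One measure = 7 × 60000 / 59 = 420000 / 59 ms
= 7118.6 ms


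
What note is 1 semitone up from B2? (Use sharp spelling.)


Working:
B2: chromatic position 11 in octave 2 → absolute = 2×12 + 11 = 35
Transpose up 1: 35 + 1 = 36
36 = 3×12 + 0 → C in octave 3
Result = C3


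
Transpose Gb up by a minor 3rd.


Working:
minor 3rd: 3 letter names, 3 semitones
Letter: G + 2 → B
Pitch: Gb + 3 semitones, spelled as a B → Bbb
= Bbb


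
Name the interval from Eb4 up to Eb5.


Letter names: E → E spans 8 letter names → an octave
Semitones: Eb4 → Eb5 = 12 half-steps
An octave of 12 semitones is a perfect octave
= perfect octave


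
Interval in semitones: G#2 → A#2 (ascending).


Absolute semitone position = octave×12 + chromatic position
G#2: 2×12 + 8 = 32
A#2: 2×12 + 10 = 34
Difference = 34 - 32 = 2
= 2 semitones


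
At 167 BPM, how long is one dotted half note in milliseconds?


Working:
One quarter-note beat = 60000 / BPM = 60000 / 167 ms
Dotted half note = 3 × quarter note
Duration = 3 × 60000 / 167 = 180000 / 167
= 1077.8 ms


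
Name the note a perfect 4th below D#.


Let's work it out.
A 4th spans 4 letter names, so from D we land on A
A perfect 4th = 5 semitones below D#
Spell A at that pitch: A#
= A#


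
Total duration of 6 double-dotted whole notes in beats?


Working:
Base whole note = 4 beats
Dot 1 adds half the previous value: +2
Dot 2 adds half the previous value: +1
One double-dotted whole = 4 + 2 + 1 = 7
6 of them = 6 × 7 = 42
= 42 beats


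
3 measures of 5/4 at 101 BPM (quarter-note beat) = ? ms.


Reasoning:
Quarter-note beat duration = 60000 / 101 ms
Beats per measure (5/4) = 5
One measure = 5 × 60000 / 101 = 300000 / 101 ms
3 measures = 3 × 300000 / 101 = 900000 / 101
= 8910.9 ms


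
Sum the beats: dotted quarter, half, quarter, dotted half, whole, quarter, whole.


Beat values:
  dotted quarter = 1.5 beats
  half = 2 beats
  quarter = 1 beat
  dotted half = 3 beats
  whole = 4 beats
  quarter = 1 beat
  whole = 4 beats
Sum = 1.5 + 2 + 1 + 3 + 4 + 1 + 4
= 16.5 beats


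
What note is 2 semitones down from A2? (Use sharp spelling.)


Reasoning:
A2: chromatic position 9 in octave 2 → absolute = 2×12 + 9 = 33
Transpose down 2: 33 - 2 = 31
31 = 2×12 + 7 → G in octave 2
Result = G2


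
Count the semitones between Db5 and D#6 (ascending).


Absolute semitone position = octave×12 + chromatic position
Db5: 5×12 + 1 = 61
D#6: 6×12 + 3 = 75
Difference = 75 - 61 = 14
= 14 semitones


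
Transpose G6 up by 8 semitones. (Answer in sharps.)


Let's work it out.
G6: chromatic position 7 in octave 6 → absolute = 6×12 + 7 = 79
Transpose up 8: 79 + 8 = 87
87 = 7×12 + 3 → D# in octave 7
Result = D#7


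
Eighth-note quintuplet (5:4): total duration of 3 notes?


Step by step:
Quintuplet: 5 notes occupy the space of 4 eighth notes
Space = 4 × 1/2 = 2 beats
Each quintuplet note = 2 / 5 = 2/5 beats
3 notes = 3 × 2/5 = 6/5
= 6/5 beats


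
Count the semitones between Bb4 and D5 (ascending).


Step by step:
Absolute semitone position = octave×12 + chromatic position
Bb4: 4×12 + 10 = 58
D5: 5×12 + 2 = 62
Difference = 62 - 58 = 4
= 4 semitones


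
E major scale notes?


Reasoning:
Major scale pattern: W-W-H-W-W-W-H (2-2-1-2-2-2-1 semitones)
Starting from E:
  E + 2 semitones → F#
  F# + 2 semitones → G#
  G# + 1 semitone → A
  A + 2 semitones → B
  B + 2 semitones → C#
  C# + 2 semitones → D#
  D# + 1 semitone → E
Scale = E F# G# A B C# D#


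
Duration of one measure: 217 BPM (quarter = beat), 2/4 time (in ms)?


Reasoning:
Quarter-note beat duration = 60000 / 217 ms
Beats per measure (2/4) = 2
One measure = 2 × 60000 / 217 = 120000 / 217 ms
= 553.0 ms


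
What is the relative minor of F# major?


Let's work it out.
The relative minor shares the major's key signature and starts on its 6th degree
6th degree = a major 6th above the tonic; a major 6th above F# is D#
→ relative minor of F# major is D# minor
= D# minor


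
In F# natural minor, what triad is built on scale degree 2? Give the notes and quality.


Reasoning:
F# natural minor scale: F# G# A B C# D E
Diatonic triad on degree 2 stacks scale notes 2, 4, 6: G# B D
G#→B = 3 semitones; G#→D = 6 semitones → diminished triad
= G# B D (diminished)


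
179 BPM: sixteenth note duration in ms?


One quarter-note beat = 60000 / BPM = 60000 / 179 ms
Sixteenth note = 1/4 × quarter note
Duration = 1/4 × 60000 / 179 = 15000 / 179
= 83.8 ms


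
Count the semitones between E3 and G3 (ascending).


Step by step:
Absolute semitone position = octave×12 + chromatic position
E3: 3×12 + 4 = 40
G3: 3×12 + 7 = 43
Difference = 43 - 40 = 3
= 3 semitones


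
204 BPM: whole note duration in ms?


One quarter-note beat = 60000 / BPM = 60000 / 204 ms
Whole note = 4 × quarter note
Duration = 4 × 60000 / 204 = 240000 / 204
= 1176.5 ms


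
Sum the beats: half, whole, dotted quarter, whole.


Reasoning:
Beat values:
  half = 2 beats
  whole = 4 beats
  dotted quarter = 1.5 beats
  whole = 4 beats
Sum = 2 + 4 + 1.5 + 4
= 11.5 beats


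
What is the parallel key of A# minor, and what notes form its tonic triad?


Step by step:
Parallel keys share the same tonic but differ in mode
A# minor → parallel is A# major
Tonic triad of A# major = A# C## E#
= A# major; triad = A# C## E#
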